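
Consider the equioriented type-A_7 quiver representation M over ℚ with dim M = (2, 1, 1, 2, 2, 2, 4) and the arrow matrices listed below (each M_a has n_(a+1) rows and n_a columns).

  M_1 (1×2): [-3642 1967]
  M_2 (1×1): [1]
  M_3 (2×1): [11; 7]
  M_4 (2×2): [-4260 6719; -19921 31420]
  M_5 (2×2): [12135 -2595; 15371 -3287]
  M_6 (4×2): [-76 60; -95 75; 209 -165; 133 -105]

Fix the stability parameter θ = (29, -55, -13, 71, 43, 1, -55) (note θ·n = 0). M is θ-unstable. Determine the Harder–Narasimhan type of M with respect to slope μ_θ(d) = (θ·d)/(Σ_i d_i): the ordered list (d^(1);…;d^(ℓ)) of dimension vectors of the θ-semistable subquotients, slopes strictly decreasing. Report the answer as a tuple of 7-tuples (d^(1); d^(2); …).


Interval decomposition of M: I[1,1], I[1,5], I[4,6], I[6,7], I[7,7]^3.
HN type (ℓ=6): μ^(1)=57; μ^(2)=115/3; μ^(3)=29; μ^(4)=-13; μ^(5)=-27; μ^(6)=-55

((0, 0, 0, 1, 1, 0, 0); (0, 0, 0, 1, 1, 1, 0); (1, 0, 0, 0, 0, 0, 0); (1, 1, 1, 0, 0, 0, 0); (0, 0, 0, 0, 0, 1, 1); (0, 0, 0, 0, 0, 0, 3))


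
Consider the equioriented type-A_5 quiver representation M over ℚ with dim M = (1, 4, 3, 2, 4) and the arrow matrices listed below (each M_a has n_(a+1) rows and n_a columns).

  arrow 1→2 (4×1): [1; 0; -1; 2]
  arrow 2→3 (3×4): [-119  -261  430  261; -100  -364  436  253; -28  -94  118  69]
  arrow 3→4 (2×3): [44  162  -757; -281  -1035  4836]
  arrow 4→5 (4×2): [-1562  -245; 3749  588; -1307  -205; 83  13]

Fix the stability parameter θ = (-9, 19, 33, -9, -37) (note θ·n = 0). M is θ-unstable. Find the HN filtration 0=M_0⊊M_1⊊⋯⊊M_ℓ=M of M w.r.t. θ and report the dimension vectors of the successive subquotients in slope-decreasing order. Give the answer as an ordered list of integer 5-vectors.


Interval decomposition of M: I[1,5], I[2,2], I[2,3], I[2,5], I[5,5]^2.
HN type (ℓ=5): μ^(1)=33; μ^(2)=19; μ^(3)=3/2; μ^(4)=-9; μ^(5)=-37

((0, 0, 1, 0, 0); (0, 2, 0, 0, 0); (0, 2, 2, 2, 2); (1, 0, 0, 0, 0); (0, 0, 0, 0, 2))


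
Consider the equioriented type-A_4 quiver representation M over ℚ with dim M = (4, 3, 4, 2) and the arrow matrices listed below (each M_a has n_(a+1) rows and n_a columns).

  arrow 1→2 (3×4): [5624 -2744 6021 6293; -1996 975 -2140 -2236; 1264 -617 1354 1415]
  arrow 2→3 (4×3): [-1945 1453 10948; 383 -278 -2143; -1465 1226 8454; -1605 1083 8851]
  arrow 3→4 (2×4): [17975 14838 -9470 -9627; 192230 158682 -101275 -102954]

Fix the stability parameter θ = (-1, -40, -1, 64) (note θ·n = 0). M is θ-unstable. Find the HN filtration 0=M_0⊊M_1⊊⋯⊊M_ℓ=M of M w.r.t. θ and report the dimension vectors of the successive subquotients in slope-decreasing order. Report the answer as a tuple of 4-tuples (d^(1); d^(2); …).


Interval decomposition of M: I[1,1], I[1,3], I[1,4]^2, I[3,3].
HN type (ℓ=3): μ^(1)=64; μ^(2)=-1; μ^(3)=-41/2

((0, 0, 0, 2); (1, 0, 4, 0); (3, 3, 0, 0))


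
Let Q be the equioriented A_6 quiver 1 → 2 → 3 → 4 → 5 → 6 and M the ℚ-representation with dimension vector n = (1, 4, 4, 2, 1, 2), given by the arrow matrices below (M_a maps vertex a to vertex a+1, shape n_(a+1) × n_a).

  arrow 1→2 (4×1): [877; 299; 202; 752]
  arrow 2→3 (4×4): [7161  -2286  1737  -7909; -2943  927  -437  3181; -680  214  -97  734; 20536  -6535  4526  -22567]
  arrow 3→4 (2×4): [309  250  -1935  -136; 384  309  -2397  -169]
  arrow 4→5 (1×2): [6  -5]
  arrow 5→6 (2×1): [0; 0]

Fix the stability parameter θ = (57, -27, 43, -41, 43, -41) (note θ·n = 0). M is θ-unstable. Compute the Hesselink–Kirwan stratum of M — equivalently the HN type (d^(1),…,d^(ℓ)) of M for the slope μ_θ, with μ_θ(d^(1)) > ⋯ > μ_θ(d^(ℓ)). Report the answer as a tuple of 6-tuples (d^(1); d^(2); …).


Barcode: M ≅ I[1,5], I[2,3]^2, I[2,4], I[6,6]^2. HN layers by μ_θ (5 steps, strictly decreasing):
  μ^(1)=43; μ^(2)=8; μ^(3)=1; μ^(4)=-27; μ^(5)=-41

((0, 0, 2, 0, 1, 0); (1, 1, 1, 1, 0, 0); (0, 0, 1, 1, 0, 0); (0, 3, 0, 0, 0, 0); (0, 0, 0, 0, 0, 2))


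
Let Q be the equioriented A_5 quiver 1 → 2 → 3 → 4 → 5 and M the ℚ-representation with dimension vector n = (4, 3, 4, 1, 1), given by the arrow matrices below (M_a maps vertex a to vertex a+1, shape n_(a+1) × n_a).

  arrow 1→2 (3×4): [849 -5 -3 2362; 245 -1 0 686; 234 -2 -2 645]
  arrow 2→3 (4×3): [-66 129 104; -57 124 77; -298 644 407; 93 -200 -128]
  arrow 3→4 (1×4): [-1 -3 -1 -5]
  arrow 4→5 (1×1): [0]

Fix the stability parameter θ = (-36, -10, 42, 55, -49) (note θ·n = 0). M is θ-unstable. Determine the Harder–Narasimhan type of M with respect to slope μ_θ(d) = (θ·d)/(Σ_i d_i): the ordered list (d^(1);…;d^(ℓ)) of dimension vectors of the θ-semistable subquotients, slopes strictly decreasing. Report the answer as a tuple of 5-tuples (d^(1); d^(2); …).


Interval decomposition of M: I[1,1], I[1,3]^2, I[1,4], I[3,3], I[5,5].
HN type (ℓ=5): μ^(1)=55; μ^(2)=42; μ^(3)=-10; μ^(4)=-36; μ^(5)=-49

((0, 0, 0, 1, 0); (0, 0, 4, 0, 0); (0, 3, 0, 0, 0); (4, 0, 0, 0, 0); (0, 0, 0, 0, 1))


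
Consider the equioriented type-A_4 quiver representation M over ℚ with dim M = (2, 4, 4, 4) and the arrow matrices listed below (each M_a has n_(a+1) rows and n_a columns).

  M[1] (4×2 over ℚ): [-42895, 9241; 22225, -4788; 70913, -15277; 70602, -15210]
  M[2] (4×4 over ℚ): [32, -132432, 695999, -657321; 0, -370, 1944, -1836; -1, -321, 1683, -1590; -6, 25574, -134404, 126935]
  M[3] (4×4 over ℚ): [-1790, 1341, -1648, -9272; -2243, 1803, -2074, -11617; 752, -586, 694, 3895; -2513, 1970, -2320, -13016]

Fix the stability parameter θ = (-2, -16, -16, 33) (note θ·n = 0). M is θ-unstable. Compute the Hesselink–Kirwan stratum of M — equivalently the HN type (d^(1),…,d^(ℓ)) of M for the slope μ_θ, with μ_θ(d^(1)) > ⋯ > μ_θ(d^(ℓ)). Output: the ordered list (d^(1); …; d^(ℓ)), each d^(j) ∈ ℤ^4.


Interval decomposition of M: I[1,4]^2, I[2,3], I[2,4], I[4,4].
HN type (ℓ=3): μ^(1)=33; μ^(2)=-34/3; μ^(3)=-16

((0, 0, 0, 4); (2, 2, 2, 0); (0, 2, 2, 0))


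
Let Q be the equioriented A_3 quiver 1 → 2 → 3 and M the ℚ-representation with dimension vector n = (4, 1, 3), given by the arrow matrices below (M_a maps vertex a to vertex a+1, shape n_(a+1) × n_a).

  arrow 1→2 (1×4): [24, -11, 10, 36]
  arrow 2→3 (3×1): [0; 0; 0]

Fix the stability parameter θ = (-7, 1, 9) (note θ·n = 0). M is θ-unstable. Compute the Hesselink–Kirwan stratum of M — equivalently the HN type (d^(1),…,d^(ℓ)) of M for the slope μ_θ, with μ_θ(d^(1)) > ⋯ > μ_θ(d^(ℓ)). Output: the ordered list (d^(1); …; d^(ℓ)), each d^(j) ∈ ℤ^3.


Interval decomposition of M: I[1,1]^3, I[1,2], I[3,3]^3.
HN type (ℓ=3): μ^(1)=9; μ^(2)=1; μ^(3)=-7

((0, 0, 3); (0, 1, 0); (4, 0, 0))


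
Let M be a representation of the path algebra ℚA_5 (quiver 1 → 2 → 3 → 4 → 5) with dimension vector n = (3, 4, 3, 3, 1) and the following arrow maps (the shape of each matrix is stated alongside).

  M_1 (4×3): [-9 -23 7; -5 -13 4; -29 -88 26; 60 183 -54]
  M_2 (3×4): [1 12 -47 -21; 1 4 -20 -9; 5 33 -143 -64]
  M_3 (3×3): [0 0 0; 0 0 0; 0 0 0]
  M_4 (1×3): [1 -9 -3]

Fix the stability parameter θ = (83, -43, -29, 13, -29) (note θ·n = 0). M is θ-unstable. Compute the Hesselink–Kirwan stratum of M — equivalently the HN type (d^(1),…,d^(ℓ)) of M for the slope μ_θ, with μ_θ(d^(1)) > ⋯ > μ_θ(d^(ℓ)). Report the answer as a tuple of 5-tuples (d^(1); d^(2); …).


Via rank(M_{q-1}∘⋯∘M_p): M ≅ I[1,3]^3, I[2,2], I[4,4]^2, I[4,5].
μ_θ-semistable layers: μ^(1)=13; μ^(2)=11/3; μ^(3)=-8; μ^(4)=-43

((0, 0, 0, 2, 0); (3, 3, 3, 0, 0); (0, 0, 0, 1, 1); (0, 1, 0, 0, 0))


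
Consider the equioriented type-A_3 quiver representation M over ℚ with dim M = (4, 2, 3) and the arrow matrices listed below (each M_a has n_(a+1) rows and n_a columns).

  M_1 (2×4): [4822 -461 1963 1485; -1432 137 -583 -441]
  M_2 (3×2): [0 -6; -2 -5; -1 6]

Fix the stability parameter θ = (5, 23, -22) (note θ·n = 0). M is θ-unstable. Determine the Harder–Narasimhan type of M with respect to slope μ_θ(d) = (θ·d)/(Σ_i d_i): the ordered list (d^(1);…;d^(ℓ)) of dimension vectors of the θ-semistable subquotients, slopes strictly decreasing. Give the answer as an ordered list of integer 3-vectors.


Interval decomposition of M: I[1,1]^2, I[1,3]^2, I[3,3].
HN type (ℓ=3): μ^(1)=5; μ^(2)=2; μ^(3)=-22

((2, 0, 0); (2, 2, 2); (0, 0, 1))


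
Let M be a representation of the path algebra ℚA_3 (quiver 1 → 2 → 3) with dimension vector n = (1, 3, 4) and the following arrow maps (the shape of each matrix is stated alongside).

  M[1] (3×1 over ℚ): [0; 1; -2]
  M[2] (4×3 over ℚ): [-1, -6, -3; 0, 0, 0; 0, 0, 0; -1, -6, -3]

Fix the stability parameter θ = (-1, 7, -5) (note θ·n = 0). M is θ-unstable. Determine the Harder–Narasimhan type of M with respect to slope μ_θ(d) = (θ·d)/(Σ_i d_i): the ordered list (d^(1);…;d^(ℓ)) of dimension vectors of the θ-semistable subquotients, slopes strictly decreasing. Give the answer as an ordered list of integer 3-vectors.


Via rank(M_{q-1}∘⋯∘M_p): M ≅ I[1,2], I[2,2], I[2,3], I[3,3]^3.
μ_θ-semistable layers: μ^(1)=7; μ^(2)=1; μ^(3)=-1; μ^(4)=-5

((0, 2, 0); (0, 1, 1); (1, 0, 0); (0, 0, 3))


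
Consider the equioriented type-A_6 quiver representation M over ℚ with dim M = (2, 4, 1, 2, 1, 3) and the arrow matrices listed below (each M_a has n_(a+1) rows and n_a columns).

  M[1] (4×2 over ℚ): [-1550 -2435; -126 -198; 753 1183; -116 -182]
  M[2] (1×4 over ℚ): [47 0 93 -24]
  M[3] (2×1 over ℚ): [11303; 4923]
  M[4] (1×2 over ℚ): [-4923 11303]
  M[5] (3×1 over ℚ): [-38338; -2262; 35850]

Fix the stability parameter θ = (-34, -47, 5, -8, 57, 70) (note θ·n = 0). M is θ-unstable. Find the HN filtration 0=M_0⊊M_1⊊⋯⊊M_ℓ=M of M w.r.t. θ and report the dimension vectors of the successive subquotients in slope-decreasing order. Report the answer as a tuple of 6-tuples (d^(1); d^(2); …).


Interval decomposition of M: I[1,2], I[1,4], I[2,2]^2, I[4,6], I[6,6]^2.
HN type (ℓ=6): μ^(1)=70; μ^(2)=57; μ^(3)=-3/2; μ^(4)=-8; μ^(5)=-81/2; μ^(6)=-47

((0, 0, 0, 0, 0, 3); (0, 0, 0, 0, 1, 0); (0, 0, 1, 1, 0, 0); (0, 0, 0, 1, 0, 0); (2, 2, 0, 0, 0, 0); (0, 2, 0, 0, 0, 0))


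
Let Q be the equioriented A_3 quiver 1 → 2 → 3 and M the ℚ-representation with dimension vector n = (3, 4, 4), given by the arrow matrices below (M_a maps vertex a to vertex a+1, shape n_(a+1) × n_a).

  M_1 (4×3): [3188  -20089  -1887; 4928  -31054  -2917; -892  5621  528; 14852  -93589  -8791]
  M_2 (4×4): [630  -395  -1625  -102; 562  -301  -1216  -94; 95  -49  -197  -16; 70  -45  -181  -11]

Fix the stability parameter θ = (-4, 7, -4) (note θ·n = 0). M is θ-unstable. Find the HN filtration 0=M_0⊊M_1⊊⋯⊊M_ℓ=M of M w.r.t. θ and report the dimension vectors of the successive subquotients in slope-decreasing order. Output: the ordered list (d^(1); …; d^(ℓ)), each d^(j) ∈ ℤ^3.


Barcode: M ≅ I[1,1], I[1,3]^2, I[2,3]^2. HN layers by μ_θ (2 steps, strictly decreasing):
  μ^(1)=3/2; μ^(2)=-4

((0, 4, 4); (3, 0, 0))


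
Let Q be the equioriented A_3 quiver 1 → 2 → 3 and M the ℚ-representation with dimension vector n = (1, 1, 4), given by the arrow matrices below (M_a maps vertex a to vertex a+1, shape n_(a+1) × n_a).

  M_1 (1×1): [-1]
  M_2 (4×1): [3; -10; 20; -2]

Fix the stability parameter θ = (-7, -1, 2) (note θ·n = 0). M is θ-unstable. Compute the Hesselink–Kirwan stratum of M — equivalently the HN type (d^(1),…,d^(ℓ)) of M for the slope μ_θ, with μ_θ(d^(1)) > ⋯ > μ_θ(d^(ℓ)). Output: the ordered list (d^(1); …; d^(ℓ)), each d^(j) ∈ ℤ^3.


Interval decomposition of M: I[1,3], I[3,3]^3.
HN type (ℓ=3): μ^(1)=2; μ^(2)=-1; μ^(3)=-7

((0, 0, 4); (0, 1, 0); (1, 0, 0))


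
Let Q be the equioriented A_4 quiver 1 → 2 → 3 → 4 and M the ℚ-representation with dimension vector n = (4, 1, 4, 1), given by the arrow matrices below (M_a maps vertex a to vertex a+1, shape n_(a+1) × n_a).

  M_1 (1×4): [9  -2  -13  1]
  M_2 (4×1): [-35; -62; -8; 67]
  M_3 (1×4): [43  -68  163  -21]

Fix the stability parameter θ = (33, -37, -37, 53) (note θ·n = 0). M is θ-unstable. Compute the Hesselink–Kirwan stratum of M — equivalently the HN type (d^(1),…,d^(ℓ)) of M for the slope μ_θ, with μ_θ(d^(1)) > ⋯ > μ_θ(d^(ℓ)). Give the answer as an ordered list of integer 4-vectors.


Barcode: M ≅ I[1,1]^3, I[1,3], I[3,3]^2, I[3,4]. HN layers by μ_θ (4 steps, strictly decreasing):
  μ^(1)=53; μ^(2)=33; μ^(3)=-41/3; μ^(4)=-37

((0, 0, 0, 1); (3, 0, 0, 0); (1, 1, 1, 0); (0, 0, 3, 0))


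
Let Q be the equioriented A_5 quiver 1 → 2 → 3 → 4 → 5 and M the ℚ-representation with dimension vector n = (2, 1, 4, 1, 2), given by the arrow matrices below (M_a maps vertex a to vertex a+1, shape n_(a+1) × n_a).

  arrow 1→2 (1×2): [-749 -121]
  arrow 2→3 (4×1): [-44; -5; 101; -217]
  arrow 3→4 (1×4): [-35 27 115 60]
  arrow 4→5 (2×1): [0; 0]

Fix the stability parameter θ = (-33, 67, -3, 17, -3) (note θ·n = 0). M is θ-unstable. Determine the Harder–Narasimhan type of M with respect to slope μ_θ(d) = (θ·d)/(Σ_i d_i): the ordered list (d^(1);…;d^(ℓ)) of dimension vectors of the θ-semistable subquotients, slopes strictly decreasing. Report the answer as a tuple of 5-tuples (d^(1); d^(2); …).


Interval decomposition of M: I[1,1], I[1,3], I[3,3]^2, I[3,4], I[5,5]^2.
HN type (ℓ=4): μ^(1)=32; μ^(2)=17; μ^(3)=-3; μ^(4)=-33

((0, 1, 1, 0, 0); (0, 0, 0, 1, 0); (0, 0, 3, 0, 2); (2, 0, 0, 0, 0))


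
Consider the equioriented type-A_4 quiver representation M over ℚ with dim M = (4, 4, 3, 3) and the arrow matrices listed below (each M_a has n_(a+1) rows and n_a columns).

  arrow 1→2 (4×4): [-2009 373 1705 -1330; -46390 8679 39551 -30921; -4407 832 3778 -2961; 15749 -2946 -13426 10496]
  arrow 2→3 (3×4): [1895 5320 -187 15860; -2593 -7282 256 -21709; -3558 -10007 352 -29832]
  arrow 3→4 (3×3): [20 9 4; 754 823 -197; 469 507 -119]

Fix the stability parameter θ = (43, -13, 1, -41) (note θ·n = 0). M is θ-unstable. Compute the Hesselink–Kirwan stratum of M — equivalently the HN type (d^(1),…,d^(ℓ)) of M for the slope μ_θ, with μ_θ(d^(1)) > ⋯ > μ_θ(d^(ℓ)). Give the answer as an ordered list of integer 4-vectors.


Interval decomposition of M: I[1,2], I[1,4]^3.
HN type (ℓ=2): μ^(1)=15; μ^(2)=-5/2

((1, 1, 0, 0); (3, 3, 3, 3))


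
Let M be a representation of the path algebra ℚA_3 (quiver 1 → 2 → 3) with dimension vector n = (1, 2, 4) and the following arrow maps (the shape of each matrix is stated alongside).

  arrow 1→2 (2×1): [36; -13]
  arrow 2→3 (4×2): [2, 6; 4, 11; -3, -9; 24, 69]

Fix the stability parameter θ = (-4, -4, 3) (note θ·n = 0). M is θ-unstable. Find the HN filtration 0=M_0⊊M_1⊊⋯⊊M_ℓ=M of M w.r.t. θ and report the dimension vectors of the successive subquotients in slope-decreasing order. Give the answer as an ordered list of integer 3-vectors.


Via rank(M_{q-1}∘⋯∘M_p): M ≅ I[1,3], I[2,3], I[3,3]^2.
μ_θ-semistable layers: μ^(1)=3; μ^(2)=-4

((0, 0, 4); (1, 2, 0))


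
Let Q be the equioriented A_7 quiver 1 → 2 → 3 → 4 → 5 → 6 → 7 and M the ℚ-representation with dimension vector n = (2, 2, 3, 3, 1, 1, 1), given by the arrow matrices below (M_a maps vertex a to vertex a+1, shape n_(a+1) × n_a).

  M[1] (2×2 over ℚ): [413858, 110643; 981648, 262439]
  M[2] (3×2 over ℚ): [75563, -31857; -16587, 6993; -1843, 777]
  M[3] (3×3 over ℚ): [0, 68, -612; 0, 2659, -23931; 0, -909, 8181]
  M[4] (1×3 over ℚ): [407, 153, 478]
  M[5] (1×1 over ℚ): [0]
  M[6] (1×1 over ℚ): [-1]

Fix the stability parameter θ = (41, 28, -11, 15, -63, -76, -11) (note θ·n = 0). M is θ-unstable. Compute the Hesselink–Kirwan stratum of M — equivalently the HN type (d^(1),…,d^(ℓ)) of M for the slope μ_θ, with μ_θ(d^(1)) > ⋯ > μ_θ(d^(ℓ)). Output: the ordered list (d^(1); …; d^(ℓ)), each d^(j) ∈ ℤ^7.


Via rank(M_{q-1}∘⋯∘M_p): M ≅ I[1,2], I[1,3], I[3,3], I[3,5], I[4,4]^2, I[6,7].
μ_θ-semistable layers: μ^(1)=69/2; μ^(2)=58/3; μ^(3)=15; μ^(4)=-11; μ^(5)=-59/3; μ^(6)=-76

((1, 1, 0, 0, 0, 0, 0); (1, 1, 1, 0, 0, 0, 0); (0, 0, 0, 2, 0, 0, 0); (0, 0, 1, 0, 0, 0, 1); (0, 0, 1, 1, 1, 0, 0); (0, 0, 0, 0, 0, 1, 0))


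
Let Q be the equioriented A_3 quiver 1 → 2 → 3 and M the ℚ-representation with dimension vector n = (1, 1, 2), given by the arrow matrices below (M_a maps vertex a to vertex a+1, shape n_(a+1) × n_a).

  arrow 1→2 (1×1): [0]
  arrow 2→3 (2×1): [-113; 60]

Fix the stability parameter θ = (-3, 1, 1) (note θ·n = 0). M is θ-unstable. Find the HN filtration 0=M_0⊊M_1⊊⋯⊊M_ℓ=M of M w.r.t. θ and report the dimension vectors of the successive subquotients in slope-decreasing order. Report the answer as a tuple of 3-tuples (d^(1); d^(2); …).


Via rank(M_{q-1}∘⋯∘M_p): M ≅ I[1,1], I[2,3], I[3,3].
μ_θ-semistable layers: μ^(1)=1; μ^(2)=-3

((0, 1, 2); (1, 0, 0))


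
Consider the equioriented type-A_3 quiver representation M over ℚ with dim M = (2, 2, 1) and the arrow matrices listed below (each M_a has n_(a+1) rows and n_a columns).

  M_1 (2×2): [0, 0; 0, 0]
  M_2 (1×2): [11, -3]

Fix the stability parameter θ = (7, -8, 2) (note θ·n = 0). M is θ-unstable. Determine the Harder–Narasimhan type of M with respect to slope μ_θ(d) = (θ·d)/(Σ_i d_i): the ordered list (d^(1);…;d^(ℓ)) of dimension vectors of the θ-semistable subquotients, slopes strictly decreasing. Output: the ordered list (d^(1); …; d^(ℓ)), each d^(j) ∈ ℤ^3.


Via rank(M_{q-1}∘⋯∘M_p): M ≅ I[1,1]^2, I[2,2], I[2,3].
μ_θ-semistable layers: μ^(1)=7; μ^(2)=2; μ^(3)=-8

((2, 0, 0); (0, 0, 1); (0, 2, 0))


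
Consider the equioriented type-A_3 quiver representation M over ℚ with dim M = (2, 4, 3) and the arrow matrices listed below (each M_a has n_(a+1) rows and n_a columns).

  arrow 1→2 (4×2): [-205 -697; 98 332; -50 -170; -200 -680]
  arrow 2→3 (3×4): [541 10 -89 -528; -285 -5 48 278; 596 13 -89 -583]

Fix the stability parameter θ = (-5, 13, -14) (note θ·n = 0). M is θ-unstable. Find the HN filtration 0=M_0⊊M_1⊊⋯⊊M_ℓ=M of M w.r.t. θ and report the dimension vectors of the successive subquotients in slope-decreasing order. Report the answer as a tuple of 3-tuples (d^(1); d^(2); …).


Interval decomposition of M: I[1,3]^2, I[2,2], I[2,3].
HN type (ℓ=3): μ^(1)=13; μ^(2)=-1/2; μ^(3)=-5

((0, 1, 0); (0, 3, 3); (2, 0, 0))


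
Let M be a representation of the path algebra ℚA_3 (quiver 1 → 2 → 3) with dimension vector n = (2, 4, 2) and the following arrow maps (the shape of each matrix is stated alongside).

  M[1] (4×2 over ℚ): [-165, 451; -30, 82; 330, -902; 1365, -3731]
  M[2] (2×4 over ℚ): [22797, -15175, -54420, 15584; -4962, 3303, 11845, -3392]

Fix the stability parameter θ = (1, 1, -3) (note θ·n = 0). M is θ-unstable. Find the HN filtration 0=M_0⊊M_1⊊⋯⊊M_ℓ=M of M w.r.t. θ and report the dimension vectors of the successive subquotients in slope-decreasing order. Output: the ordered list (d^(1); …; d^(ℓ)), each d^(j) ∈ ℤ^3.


Via rank(M_{q-1}∘⋯∘M_p): M ≅ I[1,1], I[1,3], I[2,2]^2, I[2,3].
μ_θ-semistable layers: μ^(1)=1; μ^(2)=-1/3; μ^(3)=-1

((1, 2, 0); (1, 1, 1); (0, 1, 1))


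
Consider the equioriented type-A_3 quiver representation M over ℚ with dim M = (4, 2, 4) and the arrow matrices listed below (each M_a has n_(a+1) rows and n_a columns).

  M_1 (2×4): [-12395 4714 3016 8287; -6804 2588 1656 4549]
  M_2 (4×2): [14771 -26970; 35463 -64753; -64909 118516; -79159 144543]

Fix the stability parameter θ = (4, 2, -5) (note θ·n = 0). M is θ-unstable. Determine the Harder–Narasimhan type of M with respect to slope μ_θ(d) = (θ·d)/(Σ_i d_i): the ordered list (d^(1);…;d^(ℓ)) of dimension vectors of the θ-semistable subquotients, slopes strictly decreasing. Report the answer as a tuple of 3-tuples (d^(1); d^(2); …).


Via rank(M_{q-1}∘⋯∘M_p): M ≅ I[1,1]^2, I[1,3]^2, I[3,3]^2.
μ_θ-semistable layers: μ^(1)=4; μ^(2)=1/3; μ^(3)=-5

((2, 0, 0); (2, 2, 2); (0, 0, 2))


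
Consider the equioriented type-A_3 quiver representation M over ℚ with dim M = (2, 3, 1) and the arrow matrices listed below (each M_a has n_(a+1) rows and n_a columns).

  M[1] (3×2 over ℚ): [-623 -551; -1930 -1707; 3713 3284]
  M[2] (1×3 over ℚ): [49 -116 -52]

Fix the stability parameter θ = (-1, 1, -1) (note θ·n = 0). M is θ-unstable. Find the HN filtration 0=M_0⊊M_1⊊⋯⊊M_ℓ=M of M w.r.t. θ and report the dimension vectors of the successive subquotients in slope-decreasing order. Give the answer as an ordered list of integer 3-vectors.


Interval decomposition of M: I[1,2], I[1,3], I[2,2].
HN type (ℓ=3): μ^(1)=1; μ^(2)=0; μ^(3)=-1

((0, 2, 0); (0, 1, 1); (2, 0, 0))


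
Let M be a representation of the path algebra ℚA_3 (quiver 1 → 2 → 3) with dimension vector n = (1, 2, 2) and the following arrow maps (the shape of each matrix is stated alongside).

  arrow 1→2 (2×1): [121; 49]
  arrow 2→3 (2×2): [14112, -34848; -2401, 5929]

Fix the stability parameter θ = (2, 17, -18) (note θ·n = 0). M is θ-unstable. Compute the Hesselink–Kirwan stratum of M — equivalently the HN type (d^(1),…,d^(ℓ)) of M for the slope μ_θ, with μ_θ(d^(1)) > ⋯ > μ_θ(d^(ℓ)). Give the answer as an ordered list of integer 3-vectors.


Barcode: M ≅ I[1,2], I[2,3], I[3,3]. HN layers by μ_θ (4 steps, strictly decreasing):
  μ^(1)=17; μ^(2)=2; μ^(3)=-1/2; μ^(4)=-18

((0, 1, 0); (1, 0, 0); (0, 1, 1); (0, 0, 1))


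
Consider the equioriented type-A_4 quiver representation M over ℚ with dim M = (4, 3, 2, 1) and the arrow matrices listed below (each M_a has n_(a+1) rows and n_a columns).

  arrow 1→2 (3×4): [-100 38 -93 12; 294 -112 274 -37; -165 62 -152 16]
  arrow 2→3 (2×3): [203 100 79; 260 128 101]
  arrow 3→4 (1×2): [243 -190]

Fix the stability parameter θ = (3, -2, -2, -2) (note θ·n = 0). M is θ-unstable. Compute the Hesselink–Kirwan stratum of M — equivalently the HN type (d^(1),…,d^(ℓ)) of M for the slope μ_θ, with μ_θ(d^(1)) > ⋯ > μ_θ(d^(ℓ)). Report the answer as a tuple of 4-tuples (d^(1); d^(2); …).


Via rank(M_{q-1}∘⋯∘M_p): M ≅ I[1,1], I[1,2], I[1,3], I[1,4].
μ_θ-semistable layers: μ^(1)=3; μ^(2)=1/2; μ^(3)=-1/3; μ^(4)=-3/4

((1, 0, 0, 0); (1, 1, 0, 0); (1, 1, 1, 0); (1, 1, 1, 1))


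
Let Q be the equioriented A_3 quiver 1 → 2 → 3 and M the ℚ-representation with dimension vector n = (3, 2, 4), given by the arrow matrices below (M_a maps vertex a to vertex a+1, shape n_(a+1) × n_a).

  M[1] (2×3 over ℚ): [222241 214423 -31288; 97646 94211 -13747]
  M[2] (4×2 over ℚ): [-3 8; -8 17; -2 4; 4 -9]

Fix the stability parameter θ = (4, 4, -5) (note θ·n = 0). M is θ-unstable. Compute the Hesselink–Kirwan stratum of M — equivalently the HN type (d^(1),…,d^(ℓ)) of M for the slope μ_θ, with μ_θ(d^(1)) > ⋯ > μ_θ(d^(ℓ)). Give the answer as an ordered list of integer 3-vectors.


Via rank(M_{q-1}∘⋯∘M_p): M ≅ I[1,1], I[1,3]^2, I[3,3]^2.
μ_θ-semistable layers: μ^(1)=4; μ^(2)=1; μ^(3)=-5

((1, 0, 0); (2, 2, 2); (0, 0, 2))


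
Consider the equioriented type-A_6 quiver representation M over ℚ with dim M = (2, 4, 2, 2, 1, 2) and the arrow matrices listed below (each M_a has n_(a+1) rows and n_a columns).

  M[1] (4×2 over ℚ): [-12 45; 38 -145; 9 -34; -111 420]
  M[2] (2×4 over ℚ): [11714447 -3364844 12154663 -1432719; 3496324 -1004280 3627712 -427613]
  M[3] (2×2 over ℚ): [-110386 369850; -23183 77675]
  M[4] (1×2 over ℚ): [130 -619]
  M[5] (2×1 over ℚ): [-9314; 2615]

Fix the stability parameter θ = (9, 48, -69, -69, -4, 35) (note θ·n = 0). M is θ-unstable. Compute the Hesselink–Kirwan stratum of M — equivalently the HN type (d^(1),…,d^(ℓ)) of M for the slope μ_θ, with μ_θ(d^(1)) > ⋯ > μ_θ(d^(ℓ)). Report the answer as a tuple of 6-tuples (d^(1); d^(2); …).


Barcode: M ≅ I[1,3], I[1,6], I[2,2]^2, I[4,4], I[6,6]. HN layers by μ_θ (5 steps, strictly decreasing):
  μ^(1)=48; μ^(2)=35; μ^(3)=-4; μ^(4)=-81/4; μ^(5)=-69

((0, 2, 0, 0, 0, 0); (0, 0, 0, 0, 0, 2); (1, 1, 1, 0, 1, 0); (1, 1, 1, 1, 0, 0); (0, 0, 0, 1, 0, 0))


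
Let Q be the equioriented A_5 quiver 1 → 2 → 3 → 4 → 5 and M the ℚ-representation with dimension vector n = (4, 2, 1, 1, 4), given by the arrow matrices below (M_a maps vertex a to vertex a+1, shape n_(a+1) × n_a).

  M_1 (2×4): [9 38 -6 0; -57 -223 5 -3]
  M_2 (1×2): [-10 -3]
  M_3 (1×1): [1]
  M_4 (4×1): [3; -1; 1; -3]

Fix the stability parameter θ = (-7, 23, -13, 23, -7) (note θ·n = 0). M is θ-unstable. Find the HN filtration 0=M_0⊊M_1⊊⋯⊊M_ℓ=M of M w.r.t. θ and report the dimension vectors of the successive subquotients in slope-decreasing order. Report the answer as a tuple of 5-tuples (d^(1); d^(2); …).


Via rank(M_{q-1}∘⋯∘M_p): M ≅ I[1,1]^2, I[1,2], I[1,5], I[5,5]^3.
μ_θ-semistable layers: μ^(1)=23; μ^(2)=8; μ^(3)=5; μ^(4)=-7

((0, 1, 0, 0, 0); (0, 0, 0, 1, 1); (0, 1, 1, 0, 0); (4, 0, 0, 0, 3))


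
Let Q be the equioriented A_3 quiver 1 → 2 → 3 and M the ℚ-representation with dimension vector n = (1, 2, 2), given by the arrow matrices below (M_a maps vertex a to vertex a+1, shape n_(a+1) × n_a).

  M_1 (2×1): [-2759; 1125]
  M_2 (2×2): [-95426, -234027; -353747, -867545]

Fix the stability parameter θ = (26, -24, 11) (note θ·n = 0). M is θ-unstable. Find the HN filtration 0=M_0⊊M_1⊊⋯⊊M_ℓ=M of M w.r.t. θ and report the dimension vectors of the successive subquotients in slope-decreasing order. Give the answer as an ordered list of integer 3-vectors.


Via rank(M_{q-1}∘⋯∘M_p): M ≅ I[1,3], I[2,3].
μ_θ-semistable layers: μ^(1)=11; μ^(2)=1; μ^(3)=-24

((0, 0, 2); (1, 1, 0); (0, 1, 0))


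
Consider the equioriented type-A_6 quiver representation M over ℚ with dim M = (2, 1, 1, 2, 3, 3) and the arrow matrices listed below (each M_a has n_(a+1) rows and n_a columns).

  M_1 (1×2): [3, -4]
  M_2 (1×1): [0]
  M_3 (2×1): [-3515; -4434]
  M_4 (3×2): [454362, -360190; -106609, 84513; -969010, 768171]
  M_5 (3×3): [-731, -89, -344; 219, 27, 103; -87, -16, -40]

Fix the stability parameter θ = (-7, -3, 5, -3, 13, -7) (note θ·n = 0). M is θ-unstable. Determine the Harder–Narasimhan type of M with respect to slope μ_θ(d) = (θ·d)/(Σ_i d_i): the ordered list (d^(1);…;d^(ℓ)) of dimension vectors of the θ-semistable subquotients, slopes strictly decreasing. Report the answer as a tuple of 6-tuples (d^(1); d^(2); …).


Barcode: M ≅ I[1,1], I[1,2], I[3,6], I[4,6], I[5,6]. HN layers by μ_θ (4 steps, strictly decreasing):
  μ^(1)=3; μ^(2)=1; μ^(3)=-3; μ^(4)=-7

((0, 0, 0, 0, 3, 3); (0, 0, 1, 1, 0, 0); (0, 1, 0, 1, 0, 0); (2, 0, 0, 0, 0, 0))


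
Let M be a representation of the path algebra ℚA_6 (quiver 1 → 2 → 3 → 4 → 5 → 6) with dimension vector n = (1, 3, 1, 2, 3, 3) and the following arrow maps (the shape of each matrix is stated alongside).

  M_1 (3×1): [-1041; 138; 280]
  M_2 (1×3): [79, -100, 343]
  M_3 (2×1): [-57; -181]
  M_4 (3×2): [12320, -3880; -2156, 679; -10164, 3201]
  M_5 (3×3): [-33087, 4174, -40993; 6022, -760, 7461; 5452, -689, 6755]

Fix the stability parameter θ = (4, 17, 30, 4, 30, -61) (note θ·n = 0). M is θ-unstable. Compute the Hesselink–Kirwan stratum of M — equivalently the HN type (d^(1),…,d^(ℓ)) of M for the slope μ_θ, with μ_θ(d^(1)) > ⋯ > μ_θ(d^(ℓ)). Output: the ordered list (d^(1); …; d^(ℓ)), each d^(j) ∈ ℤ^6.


Via rank(M_{q-1}∘⋯∘M_p): M ≅ I[1,6], I[2,2]^2, I[4,4], I[5,6]^2.
μ_θ-semistable layers: μ^(1)=17; μ^(2)=4; μ^(3)=-31/2

((0, 2, 0, 0, 0, 0); (1, 1, 1, 2, 1, 1); (0, 0, 0, 0, 2, 2))


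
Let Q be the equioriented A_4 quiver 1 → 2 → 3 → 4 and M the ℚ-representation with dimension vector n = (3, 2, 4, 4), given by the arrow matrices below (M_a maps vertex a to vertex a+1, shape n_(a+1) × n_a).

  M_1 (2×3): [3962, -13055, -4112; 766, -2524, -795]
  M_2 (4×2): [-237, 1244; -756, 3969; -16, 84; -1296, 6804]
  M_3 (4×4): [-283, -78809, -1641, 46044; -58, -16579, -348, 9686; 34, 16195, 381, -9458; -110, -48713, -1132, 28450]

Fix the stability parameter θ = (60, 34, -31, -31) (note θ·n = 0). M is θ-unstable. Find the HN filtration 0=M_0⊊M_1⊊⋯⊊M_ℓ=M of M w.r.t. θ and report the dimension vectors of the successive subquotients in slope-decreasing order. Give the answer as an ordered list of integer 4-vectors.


Via rank(M_{q-1}∘⋯∘M_p): M ≅ I[1,1], I[1,4]^2, I[3,3], I[3,4], I[4,4].
μ_θ-semistable layers: μ^(1)=60; μ^(2)=8; μ^(3)=-31

((1, 0, 0, 0); (2, 2, 2, 2); (0, 0, 2, 2))


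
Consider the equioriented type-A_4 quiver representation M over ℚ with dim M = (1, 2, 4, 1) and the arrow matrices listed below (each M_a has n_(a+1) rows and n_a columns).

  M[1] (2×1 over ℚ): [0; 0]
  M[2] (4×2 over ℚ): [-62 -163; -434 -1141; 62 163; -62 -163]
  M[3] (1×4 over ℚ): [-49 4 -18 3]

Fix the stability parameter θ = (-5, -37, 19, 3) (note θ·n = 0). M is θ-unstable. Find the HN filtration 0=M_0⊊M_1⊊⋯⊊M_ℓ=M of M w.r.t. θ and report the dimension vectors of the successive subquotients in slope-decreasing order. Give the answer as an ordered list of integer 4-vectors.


Via rank(M_{q-1}∘⋯∘M_p): M ≅ I[1,1], I[2,2], I[2,3], I[3,3]^2, I[3,4].
μ_θ-semistable layers: μ^(1)=19; μ^(2)=11; μ^(3)=-5; μ^(4)=-37

((0, 0, 3, 0); (0, 0, 1, 1); (1, 0, 0, 0); (0, 2, 0, 0))


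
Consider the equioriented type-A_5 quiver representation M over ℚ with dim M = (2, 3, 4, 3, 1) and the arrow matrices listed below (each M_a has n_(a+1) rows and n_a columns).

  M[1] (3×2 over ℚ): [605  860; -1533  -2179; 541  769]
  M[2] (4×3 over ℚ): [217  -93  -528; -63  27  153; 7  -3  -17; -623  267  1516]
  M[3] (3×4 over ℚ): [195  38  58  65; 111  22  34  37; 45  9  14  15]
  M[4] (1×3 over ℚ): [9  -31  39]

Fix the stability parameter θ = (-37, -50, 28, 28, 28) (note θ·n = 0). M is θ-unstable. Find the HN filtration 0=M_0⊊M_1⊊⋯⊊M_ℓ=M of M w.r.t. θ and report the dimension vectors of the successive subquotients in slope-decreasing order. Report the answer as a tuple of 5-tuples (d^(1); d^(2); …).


Interval decomposition of M: I[1,3], I[1,5], I[2,2], I[3,3], I[3,4], I[4,4].
HN type (ℓ=3): μ^(1)=28; μ^(2)=-87/2; μ^(3)=-50

((0, 0, 4, 3, 1); (2, 2, 0, 0, 0); (0, 1, 0, 0, 0))


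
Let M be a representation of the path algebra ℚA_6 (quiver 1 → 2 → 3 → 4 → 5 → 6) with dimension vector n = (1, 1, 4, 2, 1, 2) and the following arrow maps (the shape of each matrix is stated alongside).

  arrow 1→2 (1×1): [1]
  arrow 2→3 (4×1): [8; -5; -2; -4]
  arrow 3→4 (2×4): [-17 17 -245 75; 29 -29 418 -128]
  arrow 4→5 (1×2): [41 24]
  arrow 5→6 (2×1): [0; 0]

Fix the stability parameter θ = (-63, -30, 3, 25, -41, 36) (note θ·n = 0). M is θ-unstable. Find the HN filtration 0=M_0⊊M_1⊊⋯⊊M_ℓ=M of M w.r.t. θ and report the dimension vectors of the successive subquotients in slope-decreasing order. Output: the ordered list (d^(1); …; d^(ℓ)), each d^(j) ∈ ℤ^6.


Via rank(M_{q-1}∘⋯∘M_p): M ≅ I[1,5], I[3,3]^2, I[3,4], I[6,6]^2.
μ_θ-semistable layers: μ^(1)=36; μ^(2)=25; μ^(3)=3; μ^(4)=-13/3; μ^(5)=-30; μ^(6)=-63

((0, 0, 0, 0, 0, 2); (0, 0, 0, 1, 0, 0); (0, 0, 3, 0, 0, 0); (0, 0, 1, 1, 1, 0); (0, 1, 0, 0, 0, 0); (1, 0, 0, 0, 0, 0))


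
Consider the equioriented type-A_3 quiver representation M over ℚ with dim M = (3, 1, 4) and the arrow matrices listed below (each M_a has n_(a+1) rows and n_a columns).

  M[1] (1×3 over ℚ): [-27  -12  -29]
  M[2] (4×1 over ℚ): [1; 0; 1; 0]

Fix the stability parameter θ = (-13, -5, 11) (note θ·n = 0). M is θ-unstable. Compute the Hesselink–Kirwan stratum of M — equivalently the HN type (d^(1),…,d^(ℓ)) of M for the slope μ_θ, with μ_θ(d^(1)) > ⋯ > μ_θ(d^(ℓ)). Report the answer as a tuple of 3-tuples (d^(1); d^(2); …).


Interval decomposition of M: I[1,1]^2, I[1,3], I[3,3]^3.
HN type (ℓ=3): μ^(1)=11; μ^(2)=-5; μ^(3)=-13

((0, 0, 4); (0, 1, 0); (3, 0, 0))


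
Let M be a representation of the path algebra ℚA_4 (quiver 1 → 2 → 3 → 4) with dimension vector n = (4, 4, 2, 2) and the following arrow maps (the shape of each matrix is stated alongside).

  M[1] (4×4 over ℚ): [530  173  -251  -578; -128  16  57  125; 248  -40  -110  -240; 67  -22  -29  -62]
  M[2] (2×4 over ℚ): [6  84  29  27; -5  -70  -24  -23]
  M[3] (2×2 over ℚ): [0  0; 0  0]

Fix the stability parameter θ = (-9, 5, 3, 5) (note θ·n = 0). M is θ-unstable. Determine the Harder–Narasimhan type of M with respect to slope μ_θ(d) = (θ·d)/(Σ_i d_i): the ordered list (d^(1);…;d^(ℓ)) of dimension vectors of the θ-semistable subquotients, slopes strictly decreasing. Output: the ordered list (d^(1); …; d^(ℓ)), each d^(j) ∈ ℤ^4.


Barcode: M ≅ I[1,2]^2, I[1,3]^2, I[4,4]^2. HN layers by μ_θ (3 steps, strictly decreasing):
  μ^(1)=5; μ^(2)=4; μ^(3)=-9

((0, 2, 0, 2); (0, 2, 2, 0); (4, 0, 0, 0))


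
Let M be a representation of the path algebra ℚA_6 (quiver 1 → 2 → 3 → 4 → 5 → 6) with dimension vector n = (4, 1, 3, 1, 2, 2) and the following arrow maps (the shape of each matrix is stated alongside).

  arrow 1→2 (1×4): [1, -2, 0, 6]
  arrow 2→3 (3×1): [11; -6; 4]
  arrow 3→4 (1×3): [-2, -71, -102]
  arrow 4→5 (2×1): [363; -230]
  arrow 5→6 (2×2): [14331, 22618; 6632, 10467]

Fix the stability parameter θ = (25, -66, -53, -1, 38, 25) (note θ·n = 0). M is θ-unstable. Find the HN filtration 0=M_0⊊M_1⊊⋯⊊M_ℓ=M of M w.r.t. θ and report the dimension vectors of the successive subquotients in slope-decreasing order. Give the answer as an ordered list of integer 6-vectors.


Via rank(M_{q-1}∘⋯∘M_p): M ≅ I[1,1]^3, I[1,6], I[3,3]^2, I[5,6].
μ_θ-semistable layers: μ^(1)=63/2; μ^(2)=25; μ^(3)=-1; μ^(4)=-94/3; μ^(5)=-53

((0, 0, 0, 0, 2, 2); (3, 0, 0, 0, 0, 0); (0, 0, 0, 1, 0, 0); (1, 1, 1, 0, 0, 0); (0, 0, 2, 0, 0, 0))


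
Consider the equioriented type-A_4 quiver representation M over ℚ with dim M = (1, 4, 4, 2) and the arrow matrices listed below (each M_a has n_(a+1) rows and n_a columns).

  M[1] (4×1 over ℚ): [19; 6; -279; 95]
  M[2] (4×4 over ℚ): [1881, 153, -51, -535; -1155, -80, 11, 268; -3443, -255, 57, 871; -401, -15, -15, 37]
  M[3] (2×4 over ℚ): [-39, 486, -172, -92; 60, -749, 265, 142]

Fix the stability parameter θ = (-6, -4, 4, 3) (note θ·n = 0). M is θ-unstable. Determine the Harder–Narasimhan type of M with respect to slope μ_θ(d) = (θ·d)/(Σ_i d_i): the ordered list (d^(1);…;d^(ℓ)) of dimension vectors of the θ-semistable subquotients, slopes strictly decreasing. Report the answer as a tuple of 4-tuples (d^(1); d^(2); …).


Via rank(M_{q-1}∘⋯∘M_p): M ≅ I[1,4], I[2,3]^2, I[2,4].
μ_θ-semistable layers: μ^(1)=4; μ^(2)=7/2; μ^(3)=-4; μ^(4)=-6

((0, 0, 2, 0); (0, 0, 2, 2); (0, 4, 0, 0); (1, 0, 0, 0))


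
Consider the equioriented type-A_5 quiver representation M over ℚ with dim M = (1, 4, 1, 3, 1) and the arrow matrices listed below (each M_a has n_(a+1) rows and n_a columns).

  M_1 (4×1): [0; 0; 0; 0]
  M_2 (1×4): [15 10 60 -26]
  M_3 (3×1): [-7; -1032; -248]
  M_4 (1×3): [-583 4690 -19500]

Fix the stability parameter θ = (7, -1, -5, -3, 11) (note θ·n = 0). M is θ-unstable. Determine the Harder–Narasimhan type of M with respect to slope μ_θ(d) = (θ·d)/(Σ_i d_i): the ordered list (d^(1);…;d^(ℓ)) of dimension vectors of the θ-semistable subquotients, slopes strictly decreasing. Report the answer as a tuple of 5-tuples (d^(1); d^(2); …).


Interval decomposition of M: I[1,1], I[2,2]^3, I[2,5], I[4,4]^2.
HN type (ℓ=4): μ^(1)=11; μ^(2)=7; μ^(3)=-1; μ^(4)=-3

((0, 0, 0, 0, 1); (1, 0, 0, 0, 0); (0, 3, 0, 0, 0); (0, 1, 1, 3, 0))


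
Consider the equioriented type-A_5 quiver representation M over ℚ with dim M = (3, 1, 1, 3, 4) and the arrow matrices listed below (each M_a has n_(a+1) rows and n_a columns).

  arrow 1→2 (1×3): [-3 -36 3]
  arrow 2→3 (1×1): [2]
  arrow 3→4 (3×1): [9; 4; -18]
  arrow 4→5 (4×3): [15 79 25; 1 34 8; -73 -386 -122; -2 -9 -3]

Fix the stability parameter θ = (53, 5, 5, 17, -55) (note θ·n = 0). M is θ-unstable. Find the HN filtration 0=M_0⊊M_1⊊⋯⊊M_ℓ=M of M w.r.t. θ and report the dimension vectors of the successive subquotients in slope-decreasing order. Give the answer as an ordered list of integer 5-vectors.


Via rank(M_{q-1}∘⋯∘M_p): M ≅ I[1,1]^2, I[1,5], I[4,5]^2, I[5,5].
μ_θ-semistable layers: μ^(1)=53; μ^(2)=5; μ^(3)=-19; μ^(4)=-55

((2, 0, 0, 0, 0); (1, 1, 1, 1, 1); (0, 0, 0, 2, 2); (0, 0, 0, 0, 1))


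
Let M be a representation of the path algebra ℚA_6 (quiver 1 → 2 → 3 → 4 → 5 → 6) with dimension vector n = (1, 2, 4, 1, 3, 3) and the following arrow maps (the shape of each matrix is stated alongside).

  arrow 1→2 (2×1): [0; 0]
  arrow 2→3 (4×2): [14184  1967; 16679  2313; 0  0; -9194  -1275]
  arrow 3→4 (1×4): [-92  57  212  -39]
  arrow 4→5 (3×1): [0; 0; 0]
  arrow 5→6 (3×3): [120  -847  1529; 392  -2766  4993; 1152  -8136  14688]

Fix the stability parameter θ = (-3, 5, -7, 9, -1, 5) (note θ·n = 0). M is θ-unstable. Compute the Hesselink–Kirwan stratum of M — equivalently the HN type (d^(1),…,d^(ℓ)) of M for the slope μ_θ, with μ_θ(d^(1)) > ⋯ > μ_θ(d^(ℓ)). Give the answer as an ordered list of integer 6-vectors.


Via rank(M_{q-1}∘⋯∘M_p): M ≅ I[1,1], I[2,3], I[2,4], I[3,3]^2, I[5,5], I[5,6]^2, I[6,6].
μ_θ-semistable layers: μ^(1)=9; μ^(2)=5; μ^(3)=-1; μ^(4)=-3; μ^(5)=-7

((0, 0, 0, 1, 0, 0); (0, 0, 0, 0, 0, 3); (0, 2, 2, 0, 3, 0); (1, 0, 0, 0, 0, 0); (0, 0, 2, 0, 0, 0))


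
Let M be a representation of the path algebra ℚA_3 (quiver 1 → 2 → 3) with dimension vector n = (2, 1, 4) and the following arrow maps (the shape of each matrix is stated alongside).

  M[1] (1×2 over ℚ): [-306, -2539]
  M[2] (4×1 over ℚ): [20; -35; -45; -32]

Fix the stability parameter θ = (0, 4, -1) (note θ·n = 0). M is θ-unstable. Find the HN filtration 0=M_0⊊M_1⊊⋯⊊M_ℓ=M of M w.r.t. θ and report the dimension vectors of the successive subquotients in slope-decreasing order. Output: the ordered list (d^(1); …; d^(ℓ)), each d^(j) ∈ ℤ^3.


Interval decomposition of M: I[1,1], I[1,3], I[3,3]^3.
HN type (ℓ=3): μ^(1)=3/2; μ^(2)=0; μ^(3)=-1

((0, 1, 1); (2, 0, 0); (0, 0, 3))


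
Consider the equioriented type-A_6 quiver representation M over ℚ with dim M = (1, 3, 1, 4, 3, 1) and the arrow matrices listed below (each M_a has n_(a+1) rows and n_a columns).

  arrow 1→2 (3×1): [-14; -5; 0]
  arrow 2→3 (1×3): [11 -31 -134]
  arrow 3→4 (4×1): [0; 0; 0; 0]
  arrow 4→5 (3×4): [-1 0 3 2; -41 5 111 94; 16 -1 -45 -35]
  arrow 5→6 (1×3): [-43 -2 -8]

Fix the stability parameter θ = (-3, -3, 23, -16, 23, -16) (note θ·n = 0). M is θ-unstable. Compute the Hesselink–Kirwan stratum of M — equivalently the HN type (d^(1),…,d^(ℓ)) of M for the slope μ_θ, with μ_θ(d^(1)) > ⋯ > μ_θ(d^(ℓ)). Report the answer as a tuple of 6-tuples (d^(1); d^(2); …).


Via rank(M_{q-1}∘⋯∘M_p): M ≅ I[1,3], I[2,2]^2, I[4,4], I[4,5]^2, I[4,6].
μ_θ-semistable layers: μ^(1)=23; μ^(2)=7/2; μ^(3)=-3; μ^(4)=-16

((0, 0, 1, 0, 2, 0); (0, 0, 0, 0, 1, 1); (1, 3, 0, 0, 0, 0); (0, 0, 0, 4, 0, 0))


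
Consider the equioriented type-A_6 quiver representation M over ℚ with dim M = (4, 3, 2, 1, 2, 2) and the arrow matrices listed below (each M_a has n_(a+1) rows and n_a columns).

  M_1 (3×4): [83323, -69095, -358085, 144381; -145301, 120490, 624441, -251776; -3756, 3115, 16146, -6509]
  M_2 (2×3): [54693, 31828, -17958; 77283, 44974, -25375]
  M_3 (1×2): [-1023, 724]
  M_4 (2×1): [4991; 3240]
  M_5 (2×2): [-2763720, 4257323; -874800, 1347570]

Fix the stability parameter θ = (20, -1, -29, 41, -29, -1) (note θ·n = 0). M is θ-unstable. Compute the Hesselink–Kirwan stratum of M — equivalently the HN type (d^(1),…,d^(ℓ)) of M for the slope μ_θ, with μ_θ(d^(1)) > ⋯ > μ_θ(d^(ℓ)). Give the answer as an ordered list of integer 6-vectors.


Interval decomposition of M: I[1,1], I[1,2], I[1,3], I[1,5], I[5,6], I[6,6].
HN type (ℓ=6): μ^(1)=20; μ^(2)=19/2; μ^(3)=6; μ^(4)=-1; μ^(5)=-10/3; μ^(6)=-29

((1, 0, 0, 0, 0, 0); (1, 1, 0, 0, 0, 0); (0, 0, 0, 1, 1, 0); (0, 0, 0, 0, 0, 2); (2, 2, 2, 0, 0, 0); (0, 0, 0, 0, 1, 0))
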